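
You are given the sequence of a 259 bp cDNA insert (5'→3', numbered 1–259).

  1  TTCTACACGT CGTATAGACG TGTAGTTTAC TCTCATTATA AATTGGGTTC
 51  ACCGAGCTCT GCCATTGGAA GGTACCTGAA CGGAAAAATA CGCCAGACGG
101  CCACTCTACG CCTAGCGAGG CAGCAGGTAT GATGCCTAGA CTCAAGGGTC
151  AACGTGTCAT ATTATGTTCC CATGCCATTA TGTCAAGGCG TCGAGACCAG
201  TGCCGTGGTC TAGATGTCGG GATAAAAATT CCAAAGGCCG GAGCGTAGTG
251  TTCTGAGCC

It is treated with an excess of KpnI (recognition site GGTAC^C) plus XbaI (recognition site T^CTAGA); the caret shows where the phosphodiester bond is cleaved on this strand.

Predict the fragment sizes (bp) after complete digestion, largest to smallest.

134, 75, 50 bp

The KpnI site (GGTACC) starts at position 71.
KpnI cuts after base 5 of each site (before the last base), so after position 75.
The XbaI site (TCTAGA) starts at position 209.
XbaI cuts after the first base of each site, so after position 209.
Combined cut positions: 75, 209.
Linear molecule, 2 cuts → 3 fragments:
  1–75 → 75 bp
  76–209 → 134 bp
  210–259 → 50 bp
Sorted largest to smallest: 134, 75, 50 bp.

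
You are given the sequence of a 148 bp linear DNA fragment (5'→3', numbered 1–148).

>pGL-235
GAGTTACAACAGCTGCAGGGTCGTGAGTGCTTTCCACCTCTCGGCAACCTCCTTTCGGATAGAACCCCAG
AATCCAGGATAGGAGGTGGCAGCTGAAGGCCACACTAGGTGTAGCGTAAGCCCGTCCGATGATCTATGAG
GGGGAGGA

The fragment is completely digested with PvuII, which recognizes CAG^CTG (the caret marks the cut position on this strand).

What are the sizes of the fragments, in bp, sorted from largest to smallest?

80, 56, 12 bp

PvuII sites (CAGCTG) start at positions 10, 90.
PvuII cuts after base 3 of each site, so after positions 12, 92.
Linear molecule, 2 cuts → 3 fragments:
  1–12 → 12 bp
  13–92 → 80 bp
  93–148 → 56 bp
Sorted largest to smallest: 80, 56, 12 bp.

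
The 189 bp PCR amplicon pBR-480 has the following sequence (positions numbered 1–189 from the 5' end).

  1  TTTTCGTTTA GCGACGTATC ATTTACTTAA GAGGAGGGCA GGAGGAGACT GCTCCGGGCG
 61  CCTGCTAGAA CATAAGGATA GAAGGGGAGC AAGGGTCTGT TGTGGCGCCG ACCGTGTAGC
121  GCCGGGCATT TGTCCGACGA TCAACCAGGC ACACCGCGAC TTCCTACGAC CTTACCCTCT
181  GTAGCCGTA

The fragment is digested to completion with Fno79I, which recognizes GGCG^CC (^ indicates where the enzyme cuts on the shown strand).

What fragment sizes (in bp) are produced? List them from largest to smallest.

Fno79I sites (GGCGCC) start at positions 57, 104.
Fno79I cuts after base 4 of each site, so after positions 60, 107.
Linear molecule, 2 cuts → 3 fragments:
  1–60 → 60 bp
  61–107 → 47 bp
  108–189 → 82 bp
Sorted largest to smallest: 82, 60, 47 bp.

82, 60, 47 bp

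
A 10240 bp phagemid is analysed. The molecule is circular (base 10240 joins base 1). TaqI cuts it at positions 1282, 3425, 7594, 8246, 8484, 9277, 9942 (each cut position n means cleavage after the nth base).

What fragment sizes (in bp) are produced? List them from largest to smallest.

4169, 2143, 1580, 793, 665, 652, 238 bp

Circular molecule, 7 cuts → 7 fragments:
  3425 − 1282 = 2143 bp
  7594 − 3425 = 4169 bp
  8246 − 7594 = 652 bp
  8484 − 8246 = 238 bp
  9277 − 8484 = 793 bp
  9942 − 9277 = 665 bp
  wrap: 10240 − 9942 + 1282 = 1580 bp
Sorted largest to smallest: 4169, 2143, 1580, 793, 665, 652, 238 bp.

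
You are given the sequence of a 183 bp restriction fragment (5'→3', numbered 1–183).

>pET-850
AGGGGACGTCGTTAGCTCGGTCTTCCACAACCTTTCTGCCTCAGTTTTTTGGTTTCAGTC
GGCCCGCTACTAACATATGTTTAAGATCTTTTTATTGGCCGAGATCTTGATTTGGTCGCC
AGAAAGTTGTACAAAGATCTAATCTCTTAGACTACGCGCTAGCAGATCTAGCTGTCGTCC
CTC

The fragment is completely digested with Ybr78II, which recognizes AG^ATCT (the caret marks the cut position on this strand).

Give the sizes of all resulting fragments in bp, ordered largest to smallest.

85, 33, 29, 18, 18 bp

Ybr78II sites (AGATCT) start at positions 84, 102, 135, 164.
Ybr78II cuts after base 2 of each site, so after positions 85, 103, 136, 165.
Linear molecule, 4 cuts → 5 fragments:
  1–85 → 85 bp
  86–103 → 18 bp
  104–136 → 33 bp
  137–165 → 29 bp
  166–183 → 18 bp
Sorted largest to smallest: 85, 33, 29, 18, 18 bp.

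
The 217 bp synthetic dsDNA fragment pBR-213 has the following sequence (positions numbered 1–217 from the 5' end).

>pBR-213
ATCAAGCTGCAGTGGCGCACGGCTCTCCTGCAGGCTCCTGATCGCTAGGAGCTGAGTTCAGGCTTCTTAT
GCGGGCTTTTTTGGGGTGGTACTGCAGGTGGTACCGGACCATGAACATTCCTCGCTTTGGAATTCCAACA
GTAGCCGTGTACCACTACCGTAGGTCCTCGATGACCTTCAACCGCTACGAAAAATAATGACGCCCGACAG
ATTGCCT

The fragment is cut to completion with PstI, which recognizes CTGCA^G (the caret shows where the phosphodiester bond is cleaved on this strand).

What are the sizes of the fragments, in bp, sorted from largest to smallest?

121, 64, 21, 11 bp

PstI sites (CTGCAG) start at positions 7, 28, 92.
PstI cuts after base 5 of each site (before the last base), so after positions 11, 32, 96.
Linear molecule, 3 cuts → 4 fragments:
  1–11 → 11 bp
  12–32 → 21 bp
  33–96 → 64 bp
  97–217 → 121 bp
Sorted largest to smallest: 121, 64, 21, 11 bp.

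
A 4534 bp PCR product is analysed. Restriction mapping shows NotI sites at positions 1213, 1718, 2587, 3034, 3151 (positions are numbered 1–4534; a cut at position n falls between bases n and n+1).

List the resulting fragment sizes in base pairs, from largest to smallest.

Linear molecule, 5 cuts → 6 fragments:
  1213 − 0 = 1213 bp
  1718 − 1213 = 505 bp
  2587 − 1718 = 869 bp
  3034 − 2587 = 447 bp
  3151 − 3034 = 117 bp
  4534 − 3151 = 1383 bp
Sorted largest to smallest: 1383, 1213, 869, 505, 447, 117 bp.

1383, 1213, 869, 505, 447, 117 bp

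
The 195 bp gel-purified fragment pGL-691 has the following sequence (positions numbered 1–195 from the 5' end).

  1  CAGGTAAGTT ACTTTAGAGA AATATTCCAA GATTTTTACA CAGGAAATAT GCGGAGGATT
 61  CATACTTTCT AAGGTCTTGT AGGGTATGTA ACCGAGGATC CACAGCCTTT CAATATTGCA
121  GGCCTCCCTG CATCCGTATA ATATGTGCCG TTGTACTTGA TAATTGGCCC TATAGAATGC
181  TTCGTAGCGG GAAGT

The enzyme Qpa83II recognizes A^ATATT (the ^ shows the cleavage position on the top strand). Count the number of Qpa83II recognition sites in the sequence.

2

AATATT occurs starting at positions 21, 112.
Qpa83II cuts at 2 sites.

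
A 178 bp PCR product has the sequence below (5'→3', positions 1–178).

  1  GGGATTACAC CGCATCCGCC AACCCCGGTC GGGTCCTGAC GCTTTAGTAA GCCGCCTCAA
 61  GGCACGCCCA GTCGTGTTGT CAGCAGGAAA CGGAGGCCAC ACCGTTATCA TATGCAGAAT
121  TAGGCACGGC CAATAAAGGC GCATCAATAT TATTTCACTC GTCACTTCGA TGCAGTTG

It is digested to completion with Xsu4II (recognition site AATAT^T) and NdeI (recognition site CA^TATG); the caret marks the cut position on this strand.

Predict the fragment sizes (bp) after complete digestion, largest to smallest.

110, 40, 28 bp

The Xsu4II site (AATATT) starts at position 146.
Xsu4II cuts after base 5 of each site (before the last base), so after position 150.
The NdeI site (CATATG) starts at position 109.
NdeI cuts after base 2 of each site, so after position 110.
Combined cut positions: 110, 150.
Linear molecule, 2 cuts → 3 fragments:
  1–110 → 110 bp
  111–150 → 40 bp
  151–178 → 28 bp
Sorted largest to smallest: 110, 40, 28 bp.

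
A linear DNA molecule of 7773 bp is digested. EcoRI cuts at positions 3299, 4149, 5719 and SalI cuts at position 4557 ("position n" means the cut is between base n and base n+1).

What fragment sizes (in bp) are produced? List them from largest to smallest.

Combined cut positions (sorted): 3299, 4149, 4557, 5719.
Linear molecule, 4 cuts → 5 fragments:
  3299 − 0 = 3299 bp
  4149 − 3299 = 850 bp
  4557 − 4149 = 408 bp
  5719 − 4557 = 1162 bp
  7773 − 5719 = 2054 bp
Sorted largest to smallest: 3299, 2054, 1162, 850, 408 bp.

3299, 2054, 1162, 850, 408 bp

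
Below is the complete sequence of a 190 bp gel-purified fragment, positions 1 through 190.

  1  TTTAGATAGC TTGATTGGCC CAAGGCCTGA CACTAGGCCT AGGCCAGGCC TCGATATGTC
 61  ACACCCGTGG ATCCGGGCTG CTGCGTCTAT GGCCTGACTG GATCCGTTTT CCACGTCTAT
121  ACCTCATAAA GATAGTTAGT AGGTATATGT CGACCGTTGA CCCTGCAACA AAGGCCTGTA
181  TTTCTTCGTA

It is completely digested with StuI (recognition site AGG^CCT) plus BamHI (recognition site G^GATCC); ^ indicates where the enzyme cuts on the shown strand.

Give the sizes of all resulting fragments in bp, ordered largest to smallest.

74, 31, 25, 21, 16, 12, 11 bp

StuI sites (AGGCCT) start at positions 23, 35, 46, 172.
StuI cuts after base 3 of each site, so after positions 25, 37, 48, 174.
BamHI sites (GGATCC) start at positions 69, 100.
BamHI cuts after the first base of each site, so after positions 69, 100.
Combined cut positions: 25, 37, 48, 69, 100, 174.
Linear molecule, 6 cuts → 7 fragments:
  1–25 → 25 bp
  26–37 → 12 bp
  38–48 → 11 bp
  49–69 → 21 bp
  70–100 → 31 bp
  101–174 → 74 bp
  175–190 → 16 bp
Sorted largest to smallest: 74, 31, 25, 21, 16, 12, 11 bp.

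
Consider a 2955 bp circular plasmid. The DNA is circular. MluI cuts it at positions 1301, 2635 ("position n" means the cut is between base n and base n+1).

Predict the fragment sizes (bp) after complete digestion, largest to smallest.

1621, 1334 bp

Circular molecule, 2 cuts → 2 fragments:
  2635 − 1301 = 1334 bp
  wrap: 2955 − 2635 + 1301 = 1621 bp
Sorted largest to smallest: 1621, 1334 bp.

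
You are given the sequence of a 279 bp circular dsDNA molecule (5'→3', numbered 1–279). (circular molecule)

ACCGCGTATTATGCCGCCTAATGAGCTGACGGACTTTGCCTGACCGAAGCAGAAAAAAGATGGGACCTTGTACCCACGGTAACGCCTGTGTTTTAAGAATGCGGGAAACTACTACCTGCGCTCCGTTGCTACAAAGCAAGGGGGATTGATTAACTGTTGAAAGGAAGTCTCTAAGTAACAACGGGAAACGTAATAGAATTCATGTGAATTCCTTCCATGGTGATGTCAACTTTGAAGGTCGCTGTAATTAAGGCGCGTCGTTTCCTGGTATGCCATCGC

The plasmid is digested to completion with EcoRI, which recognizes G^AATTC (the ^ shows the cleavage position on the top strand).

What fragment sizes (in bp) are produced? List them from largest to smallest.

EcoRI sites (GAATTC) start at positions 196, 206.
EcoRI cuts after the first base of each site, so after positions 196, 206.
Circular molecule, 2 cuts → 2 fragments:
  197–206 → 10 bp
  207–279 then 1–196 → 73 + 196 = 269 bp
Sorted largest to smallest: 269, 10 bp.

269, 10 bp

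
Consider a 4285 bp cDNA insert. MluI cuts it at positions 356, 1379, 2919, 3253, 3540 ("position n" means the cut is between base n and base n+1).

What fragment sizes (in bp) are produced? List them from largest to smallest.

1540, 1023, 745, 356, 334, 287 bp

Linear molecule, 5 cuts → 6 fragments:
  356 − 0 = 356 bp
  1379 − 356 = 1023 bp
  2919 − 1379 = 1540 bp
  3253 − 2919 = 334 bp
  3540 − 3253 = 287 bp
  4285 − 3540 = 745 bp
Sorted largest to smallest: 1540, 1023, 745, 356, 334, 287 bp.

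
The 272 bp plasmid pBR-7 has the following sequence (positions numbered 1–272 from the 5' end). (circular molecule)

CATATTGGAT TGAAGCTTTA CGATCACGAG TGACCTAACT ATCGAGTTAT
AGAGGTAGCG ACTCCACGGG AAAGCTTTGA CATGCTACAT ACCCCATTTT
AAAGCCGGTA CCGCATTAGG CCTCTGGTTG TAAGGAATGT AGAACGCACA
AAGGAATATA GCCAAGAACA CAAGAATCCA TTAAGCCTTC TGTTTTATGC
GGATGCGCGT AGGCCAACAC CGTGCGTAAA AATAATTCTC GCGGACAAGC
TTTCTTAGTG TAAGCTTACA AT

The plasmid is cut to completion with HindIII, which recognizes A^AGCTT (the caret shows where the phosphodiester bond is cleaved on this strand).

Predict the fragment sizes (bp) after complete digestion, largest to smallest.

175, 59, 23, 15 bp

HindIII sites (AAGCTT) start at positions 13, 72, 247, 262.
HindIII cuts after the first base of each site, so after positions 13, 72, 247, 262.
Circular molecule, 4 cuts → 4 fragments:
  14–72 → 59 bp
  73–247 → 175 bp
  248–262 → 15 bp
  263–272 then 1–13 → 10 + 13 = 23 bp
Sorted largest to smallest: 175, 59, 23, 15 bp.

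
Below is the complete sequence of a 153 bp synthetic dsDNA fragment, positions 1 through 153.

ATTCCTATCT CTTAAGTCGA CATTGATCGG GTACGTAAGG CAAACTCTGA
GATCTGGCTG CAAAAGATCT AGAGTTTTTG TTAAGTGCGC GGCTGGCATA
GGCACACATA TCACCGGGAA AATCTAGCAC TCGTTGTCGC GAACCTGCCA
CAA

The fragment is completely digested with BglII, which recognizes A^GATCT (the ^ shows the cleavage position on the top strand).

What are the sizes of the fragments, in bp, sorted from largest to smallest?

BglII sites (AGATCT) start at positions 50, 65.
BglII cuts after the first base of each site, so after positions 50, 65.
Linear molecule, 2 cuts → 3 fragments:
  1–50 → 50 bp
  51–65 → 15 bp
  66–153 → 88 bp
Sorted largest to smallest: 88, 50, 15 bp.

88, 50, 15 bp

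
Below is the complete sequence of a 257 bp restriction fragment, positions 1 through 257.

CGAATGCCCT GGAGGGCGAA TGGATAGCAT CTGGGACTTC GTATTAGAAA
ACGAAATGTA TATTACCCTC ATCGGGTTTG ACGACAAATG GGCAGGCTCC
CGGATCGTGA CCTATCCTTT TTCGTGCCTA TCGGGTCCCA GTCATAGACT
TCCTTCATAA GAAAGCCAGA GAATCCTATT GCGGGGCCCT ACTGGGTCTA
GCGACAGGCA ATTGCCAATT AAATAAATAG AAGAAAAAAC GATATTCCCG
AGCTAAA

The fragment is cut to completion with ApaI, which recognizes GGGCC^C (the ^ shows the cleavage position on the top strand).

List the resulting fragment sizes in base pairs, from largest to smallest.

188, 69 bp

The ApaI site (GGGCCC) starts at position 184.
ApaI cuts after base 5 of each site (before the last base), so after position 188.
Linear molecule, 1 cut → 2 fragments:
  1–188 → 188 bp
  189–257 → 69 bp
Sorted largest to smallest: 188, 69 bp.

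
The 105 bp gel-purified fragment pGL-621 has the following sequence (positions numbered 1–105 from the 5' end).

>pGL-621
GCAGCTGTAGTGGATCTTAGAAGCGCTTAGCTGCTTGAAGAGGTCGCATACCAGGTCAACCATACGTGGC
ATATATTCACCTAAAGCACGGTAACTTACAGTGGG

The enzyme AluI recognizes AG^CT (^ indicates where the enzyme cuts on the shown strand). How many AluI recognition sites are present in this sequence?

AGCT occurs starting at positions 3, 29.
AluI cuts at 2 sites.

2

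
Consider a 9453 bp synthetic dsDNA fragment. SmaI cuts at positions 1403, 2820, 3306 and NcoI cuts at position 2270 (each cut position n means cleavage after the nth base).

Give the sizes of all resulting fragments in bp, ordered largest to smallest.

Combined cut positions (sorted): 1403, 2270, 2820, 3306.
Linear molecule, 4 cuts → 5 fragments:
  1403 − 0 = 1403 bp
  2270 − 1403 = 867 bp
  2820 − 2270 = 550 bp
  3306 − 2820 = 486 bp
  9453 − 3306 = 6147 bp
Sorted largest to smallest: 6147, 1403, 867, 550, 486 bp.

6147, 1403, 867, 550, 486 bp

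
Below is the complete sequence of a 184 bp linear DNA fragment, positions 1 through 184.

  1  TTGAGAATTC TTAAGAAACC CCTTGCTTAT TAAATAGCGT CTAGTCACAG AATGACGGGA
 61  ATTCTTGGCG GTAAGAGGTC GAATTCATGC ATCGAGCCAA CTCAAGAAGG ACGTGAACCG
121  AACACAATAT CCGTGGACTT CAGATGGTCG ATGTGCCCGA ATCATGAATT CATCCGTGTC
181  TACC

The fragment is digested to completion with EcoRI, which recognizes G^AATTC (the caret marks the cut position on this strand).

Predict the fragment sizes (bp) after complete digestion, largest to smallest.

85, 54, 22, 18, 5 bp

EcoRI sites (GAATTC) start at positions 5, 59, 81, 166.
EcoRI cuts after the first base of each site, so after positions 5, 59, 81, 166.
Linear molecule, 4 cuts → 5 fragments:
  1–5 → 5 bp
  6–59 → 54 bp
  60–81 → 22 bp
  82–166 → 85 bp
  167–184 → 18 bp
Sorted largest to smallest: 85, 54, 22, 18, 5 bp.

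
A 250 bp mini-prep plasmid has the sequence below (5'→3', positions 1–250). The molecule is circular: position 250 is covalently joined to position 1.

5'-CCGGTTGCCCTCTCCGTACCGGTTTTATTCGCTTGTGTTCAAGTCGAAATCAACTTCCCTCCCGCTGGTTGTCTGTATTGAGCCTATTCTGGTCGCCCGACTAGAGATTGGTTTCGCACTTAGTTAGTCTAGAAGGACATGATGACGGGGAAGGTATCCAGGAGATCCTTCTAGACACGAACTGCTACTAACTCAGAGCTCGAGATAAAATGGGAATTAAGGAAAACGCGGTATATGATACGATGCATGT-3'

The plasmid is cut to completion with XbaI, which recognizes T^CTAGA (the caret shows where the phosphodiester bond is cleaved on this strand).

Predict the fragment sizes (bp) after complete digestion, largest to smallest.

XbaI sites (TCTAGA) start at positions 128, 170.
XbaI cuts after the first base of each site, so after positions 128, 170.
Circular molecule, 2 cuts → 2 fragments:
  129–170 → 42 bp
  171–250 then 1–128 → 80 + 128 = 208 bp
Sorted largest to smallest: 208, 42 bp.

208, 42 bp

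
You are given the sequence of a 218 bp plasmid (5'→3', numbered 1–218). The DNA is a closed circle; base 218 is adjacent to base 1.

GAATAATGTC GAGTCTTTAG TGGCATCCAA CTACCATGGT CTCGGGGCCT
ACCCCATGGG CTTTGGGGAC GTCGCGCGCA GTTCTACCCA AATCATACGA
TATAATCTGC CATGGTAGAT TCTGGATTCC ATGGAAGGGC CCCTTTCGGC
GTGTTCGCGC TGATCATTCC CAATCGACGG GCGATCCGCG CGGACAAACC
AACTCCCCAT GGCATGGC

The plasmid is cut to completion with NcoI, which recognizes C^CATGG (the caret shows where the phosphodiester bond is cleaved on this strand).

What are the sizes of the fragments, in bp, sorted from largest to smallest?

78, 56, 45, 20, 19 bp

NcoI sites (CCATGG) start at positions 34, 54, 110, 129, 207.
NcoI cuts after the first base of each site, so after positions 34, 54, 110, 129, 207.
Circular molecule, 5 cuts → 5 fragments:
  35–54 → 20 bp
  55–110 → 56 bp
  111–129 → 19 bp
  130–207 → 78 bp
  208–218 then 1–34 → 11 + 34 = 45 bp
Sorted largest to smallest: 78, 56, 45, 20, 19 bp.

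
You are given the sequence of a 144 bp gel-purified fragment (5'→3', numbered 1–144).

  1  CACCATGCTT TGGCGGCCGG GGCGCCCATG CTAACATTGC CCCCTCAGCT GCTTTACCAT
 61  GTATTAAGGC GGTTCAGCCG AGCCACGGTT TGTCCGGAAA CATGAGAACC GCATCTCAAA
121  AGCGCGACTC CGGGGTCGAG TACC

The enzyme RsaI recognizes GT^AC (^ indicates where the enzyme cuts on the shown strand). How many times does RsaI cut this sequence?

GTAC occurs starting at position 140.
RsaI cuts at 1 site.

1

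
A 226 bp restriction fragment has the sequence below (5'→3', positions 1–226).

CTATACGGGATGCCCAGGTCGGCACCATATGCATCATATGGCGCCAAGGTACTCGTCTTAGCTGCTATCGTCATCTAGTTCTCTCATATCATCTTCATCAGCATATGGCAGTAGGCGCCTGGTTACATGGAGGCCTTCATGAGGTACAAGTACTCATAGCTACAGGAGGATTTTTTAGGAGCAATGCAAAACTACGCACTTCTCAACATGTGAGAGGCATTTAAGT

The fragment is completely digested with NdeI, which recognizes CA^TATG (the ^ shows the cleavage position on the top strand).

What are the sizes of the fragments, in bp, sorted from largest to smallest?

NdeI sites (CATATG) start at positions 26, 35, 102.
NdeI cuts after base 2 of each site, so after positions 27, 36, 103.
Linear molecule, 3 cuts → 4 fragments:
  1–27 → 27 bp
  28–36 → 9 bp
  37–103 → 67 bp
  104–226 → 123 bp
Sorted largest to smallest: 123, 67, 27, 9 bp.

123, 67, 27, 9 bp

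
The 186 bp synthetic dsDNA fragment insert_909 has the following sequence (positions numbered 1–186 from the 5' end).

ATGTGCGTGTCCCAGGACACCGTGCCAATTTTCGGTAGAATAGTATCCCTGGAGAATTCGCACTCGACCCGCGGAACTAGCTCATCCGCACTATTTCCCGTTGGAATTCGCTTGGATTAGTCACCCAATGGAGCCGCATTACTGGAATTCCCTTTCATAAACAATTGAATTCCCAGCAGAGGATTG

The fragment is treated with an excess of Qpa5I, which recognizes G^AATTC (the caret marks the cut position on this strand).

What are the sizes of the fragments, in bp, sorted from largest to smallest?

Qpa5I sites (GAATTC) start at positions 54, 104, 145, 167.
Qpa5I cuts after the first base of each site, so after positions 54, 104, 145, 167.
Linear molecule, 4 cuts → 5 fragments:
  1–54 → 54 bp
  55–104 → 50 bp
  105–145 → 41 bp
  146–167 → 22 bp
  168–186 → 19 bp
Sorted largest to smallest: 54, 50, 41, 22, 19 bp.

54, 50, 41, 22, 19 bp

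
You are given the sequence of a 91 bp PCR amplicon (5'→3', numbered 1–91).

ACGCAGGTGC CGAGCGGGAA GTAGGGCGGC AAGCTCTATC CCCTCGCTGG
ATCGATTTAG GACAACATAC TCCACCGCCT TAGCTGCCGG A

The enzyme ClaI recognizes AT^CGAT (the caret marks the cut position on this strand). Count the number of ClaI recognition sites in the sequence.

ATCGAT occurs starting at position 51.
ClaI cuts at 1 site.

1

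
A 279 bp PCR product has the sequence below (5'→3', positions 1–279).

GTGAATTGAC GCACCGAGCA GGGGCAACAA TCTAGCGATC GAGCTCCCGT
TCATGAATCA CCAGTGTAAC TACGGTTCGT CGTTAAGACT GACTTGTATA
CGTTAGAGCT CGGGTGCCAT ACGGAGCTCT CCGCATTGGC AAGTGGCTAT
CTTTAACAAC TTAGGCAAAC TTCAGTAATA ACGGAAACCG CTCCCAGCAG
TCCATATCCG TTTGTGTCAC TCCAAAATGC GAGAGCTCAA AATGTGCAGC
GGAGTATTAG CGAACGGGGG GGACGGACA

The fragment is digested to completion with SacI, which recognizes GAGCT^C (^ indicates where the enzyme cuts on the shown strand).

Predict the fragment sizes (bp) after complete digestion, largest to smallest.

109, 65, 45, 42, 18 bp

SacI sites (GAGCTC) start at positions 41, 106, 124, 233.
SacI cuts after base 5 of each site (before the last base), so after positions 45, 110, 128, 237.
Linear molecule, 4 cuts → 5 fragments:
  1–45 → 45 bp
  46–110 → 65 bp
  111–128 → 18 bp
  129–237 → 109 bp
  238–279 → 42 bp
Sorted largest to smallest: 109, 65, 45, 42, 18 bp.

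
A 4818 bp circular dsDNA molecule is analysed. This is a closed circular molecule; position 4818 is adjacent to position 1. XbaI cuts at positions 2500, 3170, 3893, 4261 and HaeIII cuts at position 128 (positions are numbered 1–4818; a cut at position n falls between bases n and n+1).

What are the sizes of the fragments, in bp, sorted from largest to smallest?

Combined cut positions (sorted): 128, 2500, 3170, 3893, 4261.
Circular molecule, 5 cuts → 5 fragments:
  2500 − 128 = 2372 bp
  3170 − 2500 = 670 bp
  3893 − 3170 = 723 bp
  4261 − 3893 = 368 bp
  wrap: 4818 − 4261 + 128 = 685 bp
Sorted largest to smallest: 2372, 723, 685, 670, 368 bp.

2372, 723, 685, 670, 368 bp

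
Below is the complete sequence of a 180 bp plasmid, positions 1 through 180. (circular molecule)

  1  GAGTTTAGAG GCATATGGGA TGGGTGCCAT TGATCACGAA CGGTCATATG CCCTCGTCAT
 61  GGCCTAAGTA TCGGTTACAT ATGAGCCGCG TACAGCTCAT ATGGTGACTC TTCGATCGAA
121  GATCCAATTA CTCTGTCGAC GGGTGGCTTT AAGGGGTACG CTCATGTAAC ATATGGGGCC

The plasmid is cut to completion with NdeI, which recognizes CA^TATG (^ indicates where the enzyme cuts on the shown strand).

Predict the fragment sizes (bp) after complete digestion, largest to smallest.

72, 33, 33, 22, 20 bp

NdeI sites (CATATG) start at positions 12, 45, 78, 98, 170.
NdeI cuts after base 2 of each site, so after positions 13, 46, 79, 99, 171.
Circular molecule, 5 cuts → 5 fragments:
  14–46 → 33 bp
  47–79 → 33 bp
  80–99 → 20 bp
  100–171 → 72 bp
  172–180 then 1–13 → 9 + 13 = 22 bp
Sorted largest to smallest: 72, 33, 33, 22, 20 bp.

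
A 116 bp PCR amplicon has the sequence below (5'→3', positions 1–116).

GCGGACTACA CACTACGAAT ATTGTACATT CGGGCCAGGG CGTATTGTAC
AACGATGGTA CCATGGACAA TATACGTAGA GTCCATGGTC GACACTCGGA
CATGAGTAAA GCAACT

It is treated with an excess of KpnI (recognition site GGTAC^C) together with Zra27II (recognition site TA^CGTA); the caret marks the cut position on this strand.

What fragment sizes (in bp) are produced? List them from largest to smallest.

The KpnI site (GGTACC) starts at position 57.
KpnI cuts after base 5 of each site (before the last base), so after position 61.
The Zra27II site (TACGTA) starts at position 73.
Zra27II cuts after base 2 of each site, so after position 74.
Combined cut positions: 61, 74.
Linear molecule, 2 cuts → 3 fragments:
  1–61 → 61 bp
  62–74 → 13 bp
  75–116 → 42 bp
Sorted largest to smallest: 61, 42, 13 bp.

61, 42, 13 bp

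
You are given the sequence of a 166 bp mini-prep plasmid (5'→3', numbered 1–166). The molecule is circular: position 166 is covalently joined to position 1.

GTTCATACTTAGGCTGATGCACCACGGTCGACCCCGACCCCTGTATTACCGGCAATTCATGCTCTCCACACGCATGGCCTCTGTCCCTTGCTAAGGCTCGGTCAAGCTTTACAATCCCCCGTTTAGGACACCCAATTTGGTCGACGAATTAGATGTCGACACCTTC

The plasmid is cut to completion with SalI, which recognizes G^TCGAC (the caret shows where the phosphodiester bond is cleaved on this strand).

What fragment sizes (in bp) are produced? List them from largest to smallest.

SalI sites (GTCGAC) start at positions 27, 140, 155.
SalI cuts after the first base of each site, so after positions 27, 140, 155.
Circular molecule, 3 cuts → 3 fragments:
  28–140 → 113 bp
  141–155 → 15 bp
  156–166 then 1–27 → 11 + 27 = 38 bp
Sorted largest to smallest: 113, 38, 15 bp.

113, 38, 15 bp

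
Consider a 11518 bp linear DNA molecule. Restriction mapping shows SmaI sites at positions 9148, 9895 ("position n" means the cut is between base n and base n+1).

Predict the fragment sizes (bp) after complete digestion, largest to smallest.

9148, 1623, 747 bp

Linear molecule, 2 cuts → 3 fragments:
  9148 − 0 = 9148 bp
  9895 − 9148 = 747 bp
  11518 − 9895 = 1623 bp
Sorted largest to smallest: 9148, 1623, 747 bp.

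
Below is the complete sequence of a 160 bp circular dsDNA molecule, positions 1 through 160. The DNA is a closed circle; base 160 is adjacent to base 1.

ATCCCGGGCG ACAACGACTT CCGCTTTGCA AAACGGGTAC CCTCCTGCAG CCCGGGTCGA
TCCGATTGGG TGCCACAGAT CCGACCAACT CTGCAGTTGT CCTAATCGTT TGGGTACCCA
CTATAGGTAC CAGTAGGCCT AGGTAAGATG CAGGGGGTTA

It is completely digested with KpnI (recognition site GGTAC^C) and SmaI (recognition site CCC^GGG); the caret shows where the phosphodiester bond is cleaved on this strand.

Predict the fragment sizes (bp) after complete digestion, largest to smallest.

KpnI sites (GGTACC) start at positions 36, 113, 126.
KpnI cuts after base 5 of each site (before the last base), so after positions 40, 117, 130.
SmaI sites (CCCGGG) start at positions 3, 51.
SmaI cuts after base 3 of each site, so after positions 5, 53.
Combined cut positions: 5, 40, 53, 117, 130.
Circular molecule, 5 cuts → 5 fragments:
  6–40 → 35 bp
  41–53 → 13 bp
  54–117 → 64 bp
  118–130 → 13 bp
  131–160 then 1–5 → 30 + 5 = 35 bp
Sorted largest to smallest: 64, 35, 35, 13, 13 bp.

64, 35, 35, 13, 13 bp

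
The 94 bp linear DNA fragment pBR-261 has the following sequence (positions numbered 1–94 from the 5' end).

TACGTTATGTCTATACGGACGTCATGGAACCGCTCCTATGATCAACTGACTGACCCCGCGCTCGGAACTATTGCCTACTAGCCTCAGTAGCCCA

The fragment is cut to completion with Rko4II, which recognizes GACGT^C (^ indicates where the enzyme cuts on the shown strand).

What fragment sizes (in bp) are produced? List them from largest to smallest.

72, 22 bp

The Rko4II site (GACGTC) starts at position 18.
Rko4II cuts after base 5 of each site (before the last base), so after position 22.
Linear molecule, 1 cut → 2 fragments:
  1–22 → 22 bp
  23–94 → 72 bp
Sorted largest to smallest: 72, 22 bp.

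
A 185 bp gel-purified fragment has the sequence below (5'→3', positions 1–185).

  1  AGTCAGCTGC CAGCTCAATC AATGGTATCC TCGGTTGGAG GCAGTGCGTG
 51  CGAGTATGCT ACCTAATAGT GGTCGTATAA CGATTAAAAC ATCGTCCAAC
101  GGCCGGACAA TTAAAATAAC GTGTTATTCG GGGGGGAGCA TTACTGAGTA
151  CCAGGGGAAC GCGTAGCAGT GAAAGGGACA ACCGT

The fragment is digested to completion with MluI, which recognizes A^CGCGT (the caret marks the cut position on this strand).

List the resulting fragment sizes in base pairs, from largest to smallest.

The MluI site (ACGCGT) starts at position 159.
MluI cuts after the first base of each site, so after position 159.
Linear molecule, 1 cut → 2 fragments:
  1–159 → 159 bp
  160–185 → 26 bp
Sorted largest to smallest: 159, 26 bp.

159, 26 bp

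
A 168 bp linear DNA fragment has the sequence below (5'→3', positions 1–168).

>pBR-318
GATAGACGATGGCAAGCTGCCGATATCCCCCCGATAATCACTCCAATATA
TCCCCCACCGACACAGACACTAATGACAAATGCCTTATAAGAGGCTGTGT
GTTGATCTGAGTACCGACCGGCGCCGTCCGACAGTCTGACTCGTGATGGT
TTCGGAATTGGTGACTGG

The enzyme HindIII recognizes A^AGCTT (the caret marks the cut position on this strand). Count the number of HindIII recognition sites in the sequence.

No occurrence of AAGCTT is present in the sequence.
HindIII does not cut: 0 sites.

0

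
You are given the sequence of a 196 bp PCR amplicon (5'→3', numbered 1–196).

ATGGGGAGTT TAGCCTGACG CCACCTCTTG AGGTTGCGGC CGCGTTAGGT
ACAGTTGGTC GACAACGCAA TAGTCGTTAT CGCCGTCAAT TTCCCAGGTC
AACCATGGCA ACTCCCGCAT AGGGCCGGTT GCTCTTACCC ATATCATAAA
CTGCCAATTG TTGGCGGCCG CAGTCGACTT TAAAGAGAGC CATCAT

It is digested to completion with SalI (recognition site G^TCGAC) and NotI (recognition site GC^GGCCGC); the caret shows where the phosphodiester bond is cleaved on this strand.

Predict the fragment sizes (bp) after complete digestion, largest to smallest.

SalI sites (GTCGAC) start at positions 58, 173.
SalI cuts after the first base of each site, so after positions 58, 173.
NotI sites (GCGGCCGC) start at positions 36, 164.
NotI cuts after base 2 of each site, so after positions 37, 165.
Combined cut positions: 37, 58, 165, 173.
Linear molecule, 4 cuts → 5 fragments:
  1–37 → 37 bp
  38–58 → 21 bp
  59–165 → 107 bp
  166–173 → 8 bp
  174–196 → 23 bp
Sorted largest to smallest: 107, 37, 23, 21, 8 bp.

107, 37, 23, 21, 8 bp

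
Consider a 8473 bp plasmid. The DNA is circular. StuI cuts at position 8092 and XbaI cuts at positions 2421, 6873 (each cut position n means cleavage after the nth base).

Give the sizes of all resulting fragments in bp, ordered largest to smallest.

4452, 2802, 1219 bp

Combined cut positions (sorted): 2421, 6873, 8092.
Circular molecule, 3 cuts → 3 fragments:
  6873 − 2421 = 4452 bp
  8092 − 6873 = 1219 bp
  wrap: 8473 − 8092 + 2421 = 2802 bp
Sorted largest to smallest: 4452, 2802, 1219 bp.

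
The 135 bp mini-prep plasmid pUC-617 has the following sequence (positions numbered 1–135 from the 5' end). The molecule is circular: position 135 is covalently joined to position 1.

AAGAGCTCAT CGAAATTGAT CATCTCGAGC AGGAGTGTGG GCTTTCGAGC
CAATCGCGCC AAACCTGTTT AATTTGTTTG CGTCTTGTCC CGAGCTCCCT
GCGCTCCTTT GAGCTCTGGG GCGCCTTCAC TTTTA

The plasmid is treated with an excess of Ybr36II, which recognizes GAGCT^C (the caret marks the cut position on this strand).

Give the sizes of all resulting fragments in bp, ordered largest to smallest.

89, 27, 19 bp

Ybr36II sites (GAGCTC) start at positions 3, 92, 111.
Ybr36II cuts after base 5 of each site (before the last base), so after positions 7, 96, 115.
Circular molecule, 3 cuts → 3 fragments:
  8–96 → 89 bp
  97–115 → 19 bp
  116–135 then 1–7 → 20 + 7 = 27 bp
Sorted largest to smallest: 89, 27, 19 bp.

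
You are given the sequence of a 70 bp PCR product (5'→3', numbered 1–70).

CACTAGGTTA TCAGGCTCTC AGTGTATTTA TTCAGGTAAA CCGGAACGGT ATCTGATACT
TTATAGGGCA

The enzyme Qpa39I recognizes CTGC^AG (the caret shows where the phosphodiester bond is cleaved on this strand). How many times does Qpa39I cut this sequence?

0

No occurrence of CTGCAG is present in the sequence.
Qpa39I does not cut: 0 sites.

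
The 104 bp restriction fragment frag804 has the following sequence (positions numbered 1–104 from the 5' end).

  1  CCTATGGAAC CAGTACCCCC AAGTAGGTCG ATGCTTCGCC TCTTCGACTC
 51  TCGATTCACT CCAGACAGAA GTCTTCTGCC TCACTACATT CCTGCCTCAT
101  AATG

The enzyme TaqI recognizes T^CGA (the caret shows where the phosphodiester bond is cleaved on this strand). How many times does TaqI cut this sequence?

TCGA occurs starting at positions 28, 44, 51.
TaqI cuts at 3 sites.

3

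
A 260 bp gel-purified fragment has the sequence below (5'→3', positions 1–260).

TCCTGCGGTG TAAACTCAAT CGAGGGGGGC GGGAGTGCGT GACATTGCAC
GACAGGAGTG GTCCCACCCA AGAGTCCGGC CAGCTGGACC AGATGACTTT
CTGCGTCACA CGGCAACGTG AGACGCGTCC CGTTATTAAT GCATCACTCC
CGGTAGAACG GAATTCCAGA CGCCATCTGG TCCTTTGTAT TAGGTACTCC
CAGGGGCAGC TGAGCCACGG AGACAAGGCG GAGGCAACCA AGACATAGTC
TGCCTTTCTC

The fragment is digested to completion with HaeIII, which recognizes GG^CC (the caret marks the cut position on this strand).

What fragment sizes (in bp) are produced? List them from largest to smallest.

The HaeIII site (GGCC) starts at position 78.
HaeIII cuts after base 2 of each site, so after position 79.
Linear molecule, 1 cut → 2 fragments:
  1–79 → 79 bp
  80–260 → 181 bp
Sorted largest to smallest: 181, 79 bp.

181, 79 bp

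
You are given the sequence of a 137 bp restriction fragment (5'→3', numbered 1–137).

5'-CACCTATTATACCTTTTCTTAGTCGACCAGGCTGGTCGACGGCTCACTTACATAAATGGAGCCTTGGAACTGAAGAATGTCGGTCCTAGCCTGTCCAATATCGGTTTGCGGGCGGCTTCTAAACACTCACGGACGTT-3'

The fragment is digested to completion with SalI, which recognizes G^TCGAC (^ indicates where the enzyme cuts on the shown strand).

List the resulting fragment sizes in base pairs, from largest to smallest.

102, 22, 13 bp

SalI sites (GTCGAC) start at positions 22, 35.
SalI cuts after the first base of each site, so after positions 22, 35.
Linear molecule, 2 cuts → 3 fragments:
  1–22 → 22 bp
  23–35 → 13 bp
  36–137 → 102 bp
Sorted largest to smallest: 102, 22, 13 bp.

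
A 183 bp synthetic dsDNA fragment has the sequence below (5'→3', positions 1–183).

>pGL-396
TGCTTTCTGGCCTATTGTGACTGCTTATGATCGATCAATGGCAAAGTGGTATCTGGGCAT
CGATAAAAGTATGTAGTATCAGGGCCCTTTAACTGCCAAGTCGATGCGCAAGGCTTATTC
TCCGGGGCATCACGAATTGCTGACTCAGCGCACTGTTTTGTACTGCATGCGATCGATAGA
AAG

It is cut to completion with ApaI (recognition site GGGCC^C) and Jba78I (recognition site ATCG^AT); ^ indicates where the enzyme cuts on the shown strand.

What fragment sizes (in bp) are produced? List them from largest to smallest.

89, 33, 29, 24, 8 bp

The ApaI site (GGGCCC) starts at position 82.
ApaI cuts after base 5 of each site (before the last base), so after position 86.
Jba78I sites (ATCGAT) start at positions 30, 59, 172.
Jba78I cuts after base 4 of each site, so after positions 33, 62, 175.
Combined cut positions: 33, 62, 86, 175.
Linear molecule, 4 cuts → 5 fragments:
  1–33 → 33 bp
  34–62 → 29 bp
  63–86 → 24 bp
  87–175 → 89 bp
  176–183 → 8 bp
Sorted largest to smallest: 89, 33, 29, 24, 8 bp.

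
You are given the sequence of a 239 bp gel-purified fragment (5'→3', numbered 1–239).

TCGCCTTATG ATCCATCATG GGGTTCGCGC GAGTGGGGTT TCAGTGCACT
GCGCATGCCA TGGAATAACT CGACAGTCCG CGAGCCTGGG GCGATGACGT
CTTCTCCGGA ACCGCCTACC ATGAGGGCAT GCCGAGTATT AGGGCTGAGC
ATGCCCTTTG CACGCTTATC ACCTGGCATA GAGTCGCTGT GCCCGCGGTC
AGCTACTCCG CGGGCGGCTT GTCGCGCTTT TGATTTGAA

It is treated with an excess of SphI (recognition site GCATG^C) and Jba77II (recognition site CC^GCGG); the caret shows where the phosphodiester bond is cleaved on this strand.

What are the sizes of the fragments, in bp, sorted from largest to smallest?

SphI sites (GCATGC) start at positions 53, 127, 149.
SphI cuts after base 5 of each site (before the last base), so after positions 57, 131, 153.
Jba77II sites (CCGCGG) start at positions 193, 208.
Jba77II cuts after base 2 of each site, so after positions 194, 209.
Combined cut positions: 57, 131, 153, 194, 209.
Linear molecule, 5 cuts → 6 fragments:
  1–57 → 57 bp
  58–131 → 74 bp
  132–153 → 22 bp
  154–194 → 41 bp
  195–209 → 15 bp
  210–239 → 30 bp
Sorted largest to smallest: 74, 57, 41, 30, 22, 15 bp.

74, 57, 41, 30, 22, 15 bp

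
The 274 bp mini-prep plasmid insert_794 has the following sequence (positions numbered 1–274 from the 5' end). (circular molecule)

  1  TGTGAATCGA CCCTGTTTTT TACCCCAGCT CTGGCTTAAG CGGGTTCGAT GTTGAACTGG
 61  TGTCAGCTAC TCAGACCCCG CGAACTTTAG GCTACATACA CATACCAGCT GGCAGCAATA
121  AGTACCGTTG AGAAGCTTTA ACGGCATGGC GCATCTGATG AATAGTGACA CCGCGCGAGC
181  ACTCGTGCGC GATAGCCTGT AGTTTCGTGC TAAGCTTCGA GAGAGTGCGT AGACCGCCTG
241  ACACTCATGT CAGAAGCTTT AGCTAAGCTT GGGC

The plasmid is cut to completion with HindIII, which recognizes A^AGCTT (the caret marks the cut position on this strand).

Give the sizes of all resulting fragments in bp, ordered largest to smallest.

142, 79, 42, 11 bp

HindIII sites (AAGCTT) start at positions 133, 212, 254, 265.
HindIII cuts after the first base of each site, so after positions 133, 212, 254, 265.
Circular molecule, 4 cuts → 4 fragments:
  134–212 → 79 bp
  213–254 → 42 bp
  255–265 → 11 bp
  266–274 then 1–133 → 9 + 133 = 142 bp
Sorted largest to smallest: 142, 79, 42, 11 bp.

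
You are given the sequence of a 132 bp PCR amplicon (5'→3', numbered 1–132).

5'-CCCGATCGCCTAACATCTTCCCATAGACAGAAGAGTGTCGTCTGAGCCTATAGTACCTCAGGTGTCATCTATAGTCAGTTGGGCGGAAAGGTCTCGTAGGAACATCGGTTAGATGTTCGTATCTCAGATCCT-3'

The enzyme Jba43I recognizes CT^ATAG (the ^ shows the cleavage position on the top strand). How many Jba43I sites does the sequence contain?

2

CTATAG occurs starting at positions 48, 69.
Jba43I cuts at 2 sites.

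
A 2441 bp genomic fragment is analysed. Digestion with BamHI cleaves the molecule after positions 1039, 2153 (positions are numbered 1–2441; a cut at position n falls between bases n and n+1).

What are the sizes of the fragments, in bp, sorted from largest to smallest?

Linear molecule, 2 cuts → 3 fragments:
  1039 − 0 = 1039 bp
  2153 − 1039 = 1114 bp
  2441 − 2153 = 288 bp
Sorted largest to smallest: 1114, 1039, 288 bp.

1114, 1039, 288 bp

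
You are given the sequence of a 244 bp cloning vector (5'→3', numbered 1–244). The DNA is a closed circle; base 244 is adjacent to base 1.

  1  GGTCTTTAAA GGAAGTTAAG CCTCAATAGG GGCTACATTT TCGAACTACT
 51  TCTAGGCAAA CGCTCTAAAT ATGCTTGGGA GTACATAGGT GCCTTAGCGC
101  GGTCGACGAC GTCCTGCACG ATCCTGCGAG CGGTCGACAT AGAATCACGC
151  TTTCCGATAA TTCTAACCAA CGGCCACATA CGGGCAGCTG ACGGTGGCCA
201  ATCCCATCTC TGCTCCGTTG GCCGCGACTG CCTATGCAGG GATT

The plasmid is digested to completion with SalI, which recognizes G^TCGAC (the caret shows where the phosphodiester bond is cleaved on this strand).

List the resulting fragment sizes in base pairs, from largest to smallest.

SalI sites (GTCGAC) start at positions 102, 133.
SalI cuts after the first base of each site, so after positions 102, 133.
Circular molecule, 2 cuts → 2 fragments:
  103–133 → 31 bp
  134–244 then 1–102 → 111 + 102 = 213 bp
Sorted largest to smallest: 213, 31 bp.

213, 31 bp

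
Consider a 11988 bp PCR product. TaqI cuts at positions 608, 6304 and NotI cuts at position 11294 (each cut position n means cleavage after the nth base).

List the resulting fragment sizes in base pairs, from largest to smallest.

Combined cut positions (sorted): 608, 6304, 11294.
Linear molecule, 3 cuts → 4 fragments:
  608 − 0 = 608 bp
  6304 − 608 = 5696 bp
  11294 − 6304 = 4990 bp
  11988 − 11294 = 694 bp
Sorted largest to smallest: 5696, 4990, 694, 608 bp.

5696, 4990, 694, 608 bp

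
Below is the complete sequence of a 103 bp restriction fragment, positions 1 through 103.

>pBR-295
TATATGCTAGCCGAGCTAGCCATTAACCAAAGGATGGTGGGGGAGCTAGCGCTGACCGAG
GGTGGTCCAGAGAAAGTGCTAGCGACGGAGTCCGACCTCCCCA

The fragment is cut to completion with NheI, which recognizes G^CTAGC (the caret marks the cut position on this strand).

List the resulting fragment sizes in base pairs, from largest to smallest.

NheI sites (GCTAGC) start at positions 6, 15, 45, 78.
NheI cuts after the first base of each site, so after positions 6, 15, 45, 78.
Linear molecule, 4 cuts → 5 fragments:
  1–6 → 6 bp
  7–15 → 9 bp
  16–45 → 30 bp
  46–78 → 33 bp
  79–103 → 25 bp
Sorted largest to smallest: 33, 30, 25, 9, 6 bp.

33, 30, 25, 9, 6 bp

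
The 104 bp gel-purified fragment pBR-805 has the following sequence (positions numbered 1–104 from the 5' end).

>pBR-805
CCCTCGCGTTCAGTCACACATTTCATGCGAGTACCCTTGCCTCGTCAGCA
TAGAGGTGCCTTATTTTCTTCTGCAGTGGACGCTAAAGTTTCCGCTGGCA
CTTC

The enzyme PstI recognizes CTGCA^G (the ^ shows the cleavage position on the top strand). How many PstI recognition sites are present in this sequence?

1

CTGCAG occurs starting at position 71.
PstI cuts at 1 site.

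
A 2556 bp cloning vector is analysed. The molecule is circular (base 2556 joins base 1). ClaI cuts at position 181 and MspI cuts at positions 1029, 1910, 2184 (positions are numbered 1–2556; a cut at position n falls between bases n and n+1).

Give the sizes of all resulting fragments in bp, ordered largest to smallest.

881, 848, 553, 274 bp

Combined cut positions (sorted): 181, 1029, 1910, 2184.
Circular molecule, 4 cuts → 4 fragments:
  1029 − 181 = 848 bp
  1910 − 1029 = 881 bp
  2184 − 1910 = 274 bp
  wrap: 2556 − 2184 + 181 = 553 bp
Sorted largest to smallest: 881, 848, 553, 274 bp.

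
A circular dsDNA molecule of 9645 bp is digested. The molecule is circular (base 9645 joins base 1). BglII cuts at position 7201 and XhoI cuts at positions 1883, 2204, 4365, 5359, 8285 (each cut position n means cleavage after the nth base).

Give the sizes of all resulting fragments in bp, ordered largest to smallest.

Combined cut positions (sorted): 1883, 2204, 4365, 5359, 7201, 8285.
Circular molecule, 6 cuts → 6 fragments:
  2204 − 1883 = 321 bp
  4365 − 2204 = 2161 bp
  5359 − 4365 = 994 bp
  7201 − 5359 = 1842 bp
  8285 − 7201 = 1084 bp
  wrap: 9645 − 8285 + 1883 = 3243 bp
Sorted largest to smallest: 3243, 2161, 1842, 1084, 994, 321 bp.

3243, 2161, 1842, 1084, 994, 321 bp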